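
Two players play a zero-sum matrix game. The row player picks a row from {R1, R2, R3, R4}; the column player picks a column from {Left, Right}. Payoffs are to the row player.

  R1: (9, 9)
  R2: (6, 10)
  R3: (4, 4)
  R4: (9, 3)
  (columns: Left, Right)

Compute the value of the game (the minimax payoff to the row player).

9

Row minima: R1 → 9, R2 → 6, R3 → 4, R4 → 3; maximin = 9.
Column maxima: Left → 9, Right → 10; minimax = 9.
Since maximin = minimax = 9, there is a saddle point and the value is 9.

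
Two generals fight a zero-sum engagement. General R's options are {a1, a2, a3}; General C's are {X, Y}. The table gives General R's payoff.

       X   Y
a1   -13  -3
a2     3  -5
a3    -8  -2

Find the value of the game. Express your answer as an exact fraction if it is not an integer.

-23/7

Row minima: a1 → -13, a2 → -5, a3 → -8; maximin = -5.
Column maxima: X → 3, Y → -2; minimax = -2.
-5 ≠ -2, so there is no saddle point; optimal play is mixed.
a1 is strictly dominated by a3, so General R never plays it.
On the remaining 2×2 (a2, a3 vs X, Y):
Let General R play a2 with probability p. Expected payoff against X: 3p + (-8)(1−p) = 11p − 8; against Y: (-5)p + (-2)(1−p) = −3p − 2.
Setting these equal: 11p − 8 = −3p − 2 ⇒ 14p = 6 ⇒ p = 3/7, and the value is (11)·(3/7) − 8 = -23/7.
For General C: with q = P(X), equating a2's and a3's payoffs gives 8q − 5 = −6q − 2 ⇒ q = 3/14.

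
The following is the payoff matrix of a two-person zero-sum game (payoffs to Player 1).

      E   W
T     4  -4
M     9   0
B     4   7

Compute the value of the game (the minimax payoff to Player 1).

21/4

Row minima: T → -4, M → 0, B → 4; maximin = 4.
Column maxima: E → 9, W → 7; minimax = 7.
4 ≠ 7, so there is no saddle point; optimal play is mixed.
T is strictly dominated by M, so Player 1 never plays it.
On the remaining 2×2 (M, B vs E, W):
Let Player 1 play M with probability p. Expected payoff against E: 9p + 4(1−p) = 5p + 4; against W: 0p + 7(1−p) = −7p + 7.
Setting these equal: 5p + 4 = −7p + 7 ⇒ 12p = 3 ⇒ p = 1/4, and the value is (5)·(1/4) + 4 = 21/4.
For Player 2: with q = P(E), equating M's and B's payoffs gives 9q = −3q + 7 ⇒ q = 7/12.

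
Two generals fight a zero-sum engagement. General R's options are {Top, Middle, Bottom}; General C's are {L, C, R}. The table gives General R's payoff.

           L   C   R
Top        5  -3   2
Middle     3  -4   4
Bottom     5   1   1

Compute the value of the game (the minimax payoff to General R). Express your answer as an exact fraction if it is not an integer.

1

Row minima: Top → -3, Middle → -4, Bottom → 1; maximin = 1.
Column maxima: L → 5, C → 1, R → 4; minimax = 1.
Since maximin = minimax = 1, there is a saddle point and the value is 1.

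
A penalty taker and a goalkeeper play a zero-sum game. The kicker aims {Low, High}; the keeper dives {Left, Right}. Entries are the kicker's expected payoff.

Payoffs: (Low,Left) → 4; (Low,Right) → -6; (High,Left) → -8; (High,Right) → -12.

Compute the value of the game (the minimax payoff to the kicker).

Row minima: Low → -6, High → -12; maximin = -6.
Column maxima: Left → 4, Right → -6; minimax = -6.
Since maximin = minimax = -6, there is a saddle point and the value is -6.

-6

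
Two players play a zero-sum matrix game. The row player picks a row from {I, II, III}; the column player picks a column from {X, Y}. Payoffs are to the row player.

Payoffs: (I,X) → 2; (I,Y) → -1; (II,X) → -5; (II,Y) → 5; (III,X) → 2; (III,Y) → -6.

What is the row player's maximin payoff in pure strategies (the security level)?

-1

Row minima: I → -1, II → -5, III → -6.
The best of these is -1.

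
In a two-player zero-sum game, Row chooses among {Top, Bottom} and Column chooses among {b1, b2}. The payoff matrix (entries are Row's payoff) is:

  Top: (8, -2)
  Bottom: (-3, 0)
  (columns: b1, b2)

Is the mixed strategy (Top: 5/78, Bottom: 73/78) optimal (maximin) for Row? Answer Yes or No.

Against b1 this mix gives (5/78)·8 + (73/78)·(-3) = -179/78.
Against b2 this mix gives (5/78)·(-2) + (73/78)·0 = -5/39.
Column will play b1, holding Row to -179/78. Shifting weight toward the row that does better against b1 would raise this floor (the equalizing mix achieves -6/13 against both b1 and b2), so the proposed strategy is not optimal.

No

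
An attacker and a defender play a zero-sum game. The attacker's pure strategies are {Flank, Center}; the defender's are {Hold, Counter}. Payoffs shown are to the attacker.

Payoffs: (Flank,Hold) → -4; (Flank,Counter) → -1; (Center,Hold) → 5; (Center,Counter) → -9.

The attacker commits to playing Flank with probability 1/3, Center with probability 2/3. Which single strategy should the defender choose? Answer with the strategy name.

If the defender plays Hold, the attacker's expected payoff is (1/3)·(-4) + (2/3)·5 = 2.
If the defender plays Counter, the attacker's expected payoff is (1/3)·(-1) + (2/3)·(-9) = -19/3.
The defender minimizes the attacker's payoff; the smallest is -19/3, so the best response is Counter.

Counter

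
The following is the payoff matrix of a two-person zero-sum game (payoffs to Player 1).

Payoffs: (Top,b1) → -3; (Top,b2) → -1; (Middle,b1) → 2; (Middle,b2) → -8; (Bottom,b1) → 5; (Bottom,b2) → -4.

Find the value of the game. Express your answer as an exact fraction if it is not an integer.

Row minima: Top → -3, Middle → -8, Bottom → -4; maximin = -3.
Column maxima: b1 → 5, b2 → -1; minimax = -1.
-3 ≠ -1, so there is no saddle point; optimal play is mixed.
Middle is strictly dominated by Bottom, so Player 1 never plays it.
On the remaining 2×2 (Top, Bottom vs b1, b2):
Let Player 1 play Top with probability p. Expected payoff against b1: (-3)p + 5(1−p) = −8p + 5; against b2: (-1)p + (-4)(1−p) = 3p − 4.
Setting these equal: −8p + 5 = 3p − 4 ⇒ −11p = -9 ⇒ p = 9/11, and the value is (-8)·(9/11) + 5 = -17/11.
For Player 2: with q = P(b1), equating Top's and Bottom's payoffs gives −2q − 1 = 9q − 4 ⇒ q = 3/11.

-17/11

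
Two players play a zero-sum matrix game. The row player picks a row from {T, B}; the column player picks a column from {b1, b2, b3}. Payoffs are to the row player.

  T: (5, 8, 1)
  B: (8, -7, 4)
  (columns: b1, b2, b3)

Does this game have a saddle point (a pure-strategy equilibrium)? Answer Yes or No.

No

Row minima: T → 1, B → -7; maximin = 1.
Column maxima: b1 → 8, b2 → 8, b3 → 4; minimax = 4.
1 ≠ 4, so no pure-strategy equilibrium exists.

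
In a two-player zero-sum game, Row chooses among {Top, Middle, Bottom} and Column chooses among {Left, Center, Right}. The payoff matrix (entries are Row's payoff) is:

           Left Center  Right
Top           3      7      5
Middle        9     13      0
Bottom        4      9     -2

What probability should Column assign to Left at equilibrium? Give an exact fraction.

Row minima: Top → 3, Middle → 0, Bottom → -2; maximin = 3.
Column maxima: Left → 9, Center → 13, Right → 5; minimax = 5.
3 ≠ 5, so there is no saddle point; optimal play is mixed.
Bottom is strictly dominated by Middle, so Row never plays it.
Center is strictly dominated by Left (it gives Row strictly more in every row), so Column never plays it.
On the remaining 2×2 (Top, Middle vs Left, Right):
Let Row play Top with probability p. Expected payoff against Left: 3p + 9(1−p) = −6p + 9; against Right: 5p + 0(1−p) = 5p.
Setting these equal: −6p + 9 = 5p ⇒ −11p = -9 ⇒ p = 9/11, and the value is (-6)·(9/11) + 9 = 45/11.
For Column: with q = P(Left), equating Top's and Middle's payoffs gives −2q + 5 = 9q ⇒ q = 5/11.

5/11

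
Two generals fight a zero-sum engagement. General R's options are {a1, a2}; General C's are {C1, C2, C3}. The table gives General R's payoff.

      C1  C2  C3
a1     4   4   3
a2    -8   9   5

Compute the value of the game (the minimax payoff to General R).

Row minima: a1 → 3, a2 → -8; maximin = 3.
Column maxima: C1 → 4, C2 → 9, C3 → 5; minimax = 4.
3 ≠ 4, so there is no saddle point; optimal play is mixed.
C2 is strictly dominated by C3 (it gives General R strictly more in every row), so General C never plays it.
On the remaining 2×2 (a1, a2 vs C1, C3):
Let General R play a1 with probability p. Expected payoff against C1: 4p + (-8)(1−p) = 12p − 8; against C3: 3p + 5(1−p) = −2p + 5.
Setting these equal: 12p − 8 = −2p + 5 ⇒ 14p = 13 ⇒ p = 13/14, and the value is (12)·(13/14) − 8 = 22/7.
For General C: with q = P(C1), equating a1's and a2's payoffs gives q + 3 = −13q + 5 ⇒ q = 1/7.

22/7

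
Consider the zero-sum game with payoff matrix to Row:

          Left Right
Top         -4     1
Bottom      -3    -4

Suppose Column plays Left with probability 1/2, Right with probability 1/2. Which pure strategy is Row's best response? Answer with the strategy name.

Top

Expected payoff of Top: (1/2)·(-4) + (1/2)·1 = -3/2.
Expected payoff of Bottom: (1/2)·(-3) + (1/2)·(-4) = -7/2.
The largest is -3/2, so Row's best response is Top.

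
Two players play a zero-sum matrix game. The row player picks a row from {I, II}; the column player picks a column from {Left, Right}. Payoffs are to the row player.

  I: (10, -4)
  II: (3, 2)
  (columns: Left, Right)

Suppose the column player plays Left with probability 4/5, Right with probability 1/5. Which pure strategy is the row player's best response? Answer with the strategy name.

I

Expected payoff of I: (4/5)·10 + (1/5)·(-4) = 36/5.
Expected payoff of II: (4/5)·3 + (1/5)·2 = 14/5.
The largest is 36/5, so the row player's best response is I.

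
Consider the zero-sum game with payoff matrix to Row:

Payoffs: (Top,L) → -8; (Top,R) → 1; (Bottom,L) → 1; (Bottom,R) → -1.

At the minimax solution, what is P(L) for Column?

2/11

Row minima: Top → -8, Bottom → -1; maximin = -1.
Column maxima: L → 1, R → 1; minimax = 1.
-1 ≠ 1, so there is no saddle point; optimal play is mixed.
Let Row play Top with probability p. Expected payoff against L: (-8)p + 1(1−p) = −9p + 1; against R: 1p + (-1)(1−p) = 2p − 1.
Setting these equal: −9p + 1 = 2p − 1 ⇒ −11p = -2 ⇒ p = 2/11, and the value is (-9)·(2/11) + 1 = -7/11.
For Column: with q = P(L), equating Top's and Bottom's payoffs gives −9q + 1 = 2q − 1 ⇒ q = 2/11.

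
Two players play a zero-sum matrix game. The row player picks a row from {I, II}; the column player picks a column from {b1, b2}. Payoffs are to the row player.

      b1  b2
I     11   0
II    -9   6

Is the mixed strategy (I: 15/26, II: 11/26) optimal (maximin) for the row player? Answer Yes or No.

Against b1 this mix gives (15/26)·11 + (11/26)·(-9) = 33/13.
Against b2 this mix gives (15/26)·0 + (11/26)·6 = 33/13.
All of the column player's active replies (b1, b2) yield 33/13, and no column does worse for the row player. The mix makes the column player indifferent and guarantees 33/13, so it is optimal.

Yes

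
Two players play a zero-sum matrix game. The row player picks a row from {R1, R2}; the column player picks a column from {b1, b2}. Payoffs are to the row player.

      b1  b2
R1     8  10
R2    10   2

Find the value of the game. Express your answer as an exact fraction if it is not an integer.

Row minima: R1 → 8, R2 → 2; maximin = 8.
Column maxima: b1 → 10, b2 → 10; minimax = 10.
8 ≠ 10, so there is no saddle point; optimal play is mixed.
Let the row player play R1 with probability p. Expected payoff against b1: 8p + 10(1−p) = −2p + 10; against b2: 10p + 2(1−p) = 8p + 2.
Setting these equal: −2p + 10 = 8p + 2 ⇒ −10p = -8 ⇒ p = 4/5, and the value is (-2)·(4/5) + 10 = 42/5.
For the column player: with q = P(b1), equating R1's and R2's payoffs gives −2q + 10 = 8q + 2 ⇒ q = 4/5.

42/5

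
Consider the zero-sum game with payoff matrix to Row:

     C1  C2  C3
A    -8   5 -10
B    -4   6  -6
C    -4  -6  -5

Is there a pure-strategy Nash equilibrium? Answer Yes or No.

No

Row minima: A → -10, B → -6, C → -6; maximin = -6.
Column maxima: C1 → -4, C2 → 6, C3 → -5; minimax = -5.
-6 ≠ -5, so no pure-strategy equilibrium exists.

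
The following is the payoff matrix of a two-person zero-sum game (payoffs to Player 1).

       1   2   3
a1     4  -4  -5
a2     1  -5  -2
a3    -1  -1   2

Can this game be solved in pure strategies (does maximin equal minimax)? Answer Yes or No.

Row minima: a1 → -5, a2 → -5, a3 → -1; maximin = -1.
Column maxima: 1 → 4, 2 → -1, 3 → 2; minimax = -1.
maximin = minimax = -1, so a saddle point exists.

Yes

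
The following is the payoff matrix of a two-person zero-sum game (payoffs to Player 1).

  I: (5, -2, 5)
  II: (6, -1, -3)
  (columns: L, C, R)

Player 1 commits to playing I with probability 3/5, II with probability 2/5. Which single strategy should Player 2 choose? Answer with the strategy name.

C

If Player 2 plays L, Player 1's expected payoff is (3/5)·5 + (2/5)·6 = 27/5.
If Player 2 plays C, Player 1's expected payoff is (3/5)·(-2) + (2/5)·(-1) = -8/5.
If Player 2 plays R, Player 1's expected payoff is (3/5)·5 + (2/5)·(-3) = 9/5.
Player 2 minimizes Player 1's payoff; the smallest is -8/5, so the best response is C.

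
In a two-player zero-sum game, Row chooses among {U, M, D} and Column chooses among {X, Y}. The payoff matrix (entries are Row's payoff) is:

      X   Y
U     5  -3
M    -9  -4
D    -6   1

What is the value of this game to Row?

-13/15

Row minima: U → -3, M → -9, D → -6; maximin = -3.
Column maxima: X → 5, Y → 1; minimax = 1.
-3 ≠ 1, so there is no saddle point; optimal play is mixed.
M is strictly dominated by U, so Row never plays it.
On the remaining 2×2 (U, D vs X, Y):
Let Row play U with probability p. Expected payoff against X: 5p + (-6)(1−p) = 11p − 6; against Y: (-3)p + 1(1−p) = −4p + 1.
Setting these equal: 11p − 6 = −4p + 1 ⇒ 15p = 7 ⇒ p = 7/15, and the value is (11)·(7/15) − 6 = -13/15.
For Column: with q = P(X), equating U's and D's payoffs gives 8q − 3 = −7q + 1 ⇒ q = 4/15.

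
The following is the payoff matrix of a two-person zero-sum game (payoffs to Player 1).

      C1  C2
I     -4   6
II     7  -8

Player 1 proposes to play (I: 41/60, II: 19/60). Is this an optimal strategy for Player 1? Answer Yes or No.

No

Against C1 this mix gives (41/60)·(-4) + (19/60)·7 = -31/60.
Against C2 this mix gives (41/60)·6 + (19/60)·(-8) = 47/30.
Player 2 will play C1, holding Player 1 to -31/60. Shifting weight toward the row that does better against C1 would raise this floor (the equalizing mix achieves 2/5 against both C1 and C2), so the proposed strategy is not optimal.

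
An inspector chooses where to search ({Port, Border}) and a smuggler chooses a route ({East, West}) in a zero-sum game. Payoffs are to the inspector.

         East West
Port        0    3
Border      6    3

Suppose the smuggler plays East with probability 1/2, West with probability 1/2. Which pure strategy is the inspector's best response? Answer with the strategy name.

Expected payoff of Port: (1/2)·0 + (1/2)·3 = 3/2.
Expected payoff of Border: (1/2)·6 + (1/2)·3 = 9/2.
The largest is 9/2, so the inspector's best response is Border.

Border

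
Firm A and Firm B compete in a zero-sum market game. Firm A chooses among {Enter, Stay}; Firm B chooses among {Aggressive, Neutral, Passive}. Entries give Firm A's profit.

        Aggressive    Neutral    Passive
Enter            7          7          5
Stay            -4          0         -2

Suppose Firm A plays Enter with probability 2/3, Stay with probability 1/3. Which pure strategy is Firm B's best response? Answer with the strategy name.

If Firm B plays Aggressive, Firm A's expected payoff is (2/3)·7 + (1/3)·(-4) = 10/3.
If Firm B plays Neutral, Firm A's expected payoff is (2/3)·7 + (1/3)·0 = 14/3.
If Firm B plays Passive, Firm A's expected payoff is (2/3)·5 + (1/3)·(-2) = 8/3.
Firm B minimizes Firm A's payoff; the smallest is 8/3, so the best response is Passive.

Passive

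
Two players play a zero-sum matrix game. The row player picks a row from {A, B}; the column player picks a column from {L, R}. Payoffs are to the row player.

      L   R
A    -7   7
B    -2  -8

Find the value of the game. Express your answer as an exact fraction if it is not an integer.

Row minima: A → -7, B → -8; maximin = -7.
Column maxima: L → -2, R → 7; minimax = -2.
-7 ≠ -2, so there is no saddle point; optimal play is mixed.
Let the row player play A with probability p. Expected payoff against L: (-7)p + (-2)(1−p) = −5p − 2; against R: 7p + (-8)(1−p) = 15p − 8.
Setting these equal: −5p − 2 = 15p − 8 ⇒ −20p = -6 ⇒ p = 3/10, and the value is (-5)·(3/10) − 2 = -7/2.
For the column player: with q = P(L), equating A's and B's payoffs gives −14q + 7 = 6q − 8 ⇒ q = 3/4.

-7/2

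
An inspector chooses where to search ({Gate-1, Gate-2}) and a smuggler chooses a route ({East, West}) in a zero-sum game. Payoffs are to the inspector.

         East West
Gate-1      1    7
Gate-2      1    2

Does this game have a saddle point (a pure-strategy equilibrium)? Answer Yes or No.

Yes

Row minima: Gate-1 → 1, Gate-2 → 1; maximin = 1.
Column maxima: East → 1, West → 7; minimax = 1.
maximin = minimax = 1, so a saddle point exists.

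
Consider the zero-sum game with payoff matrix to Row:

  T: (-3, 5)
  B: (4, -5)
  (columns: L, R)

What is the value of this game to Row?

Row minima: T → -3, B → -5; maximin = -3.
Column maxima: L → 4, R → 5; minimax = 4.
-3 ≠ 4, so there is no saddle point; optimal play is mixed.
Let Row play T with probability p. Expected payoff against L: (-3)p + 4(1−p) = −7p + 4; against R: 5p + (-5)(1−p) = 10p − 5.
Setting these equal: −7p + 4 = 10p − 5 ⇒ −17p = -9 ⇒ p = 9/17, and the value is (-7)·(9/17) + 4 = 5/17.
For Column: with q = P(L), equating T's and B's payoffs gives −8q + 5 = 9q − 5 ⇒ q = 10/17.

5/17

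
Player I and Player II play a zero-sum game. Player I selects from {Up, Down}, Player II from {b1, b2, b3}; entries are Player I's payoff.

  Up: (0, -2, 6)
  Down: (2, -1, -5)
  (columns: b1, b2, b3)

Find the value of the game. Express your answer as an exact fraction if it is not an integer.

Row minima: Up → -2, Down → -5; maximin = -2.
Column maxima: b1 → 2, b2 → -1, b3 → 6; minimax = -1.
-2 ≠ -1, so there is no saddle point; optimal play is mixed.
b1 is strictly dominated by b2 (it gives Player I strictly more in every row), so Player II never plays it.
On the remaining 2×2 (Up, Down vs b2, b3):
Let Player I play Up with probability p. Expected payoff against b2: (-2)p + (-1)(1−p) = −p − 1; against b3: 6p + (-5)(1−p) = 11p − 5.
Setting these equal: −p − 1 = 11p − 5 ⇒ −12p = -4 ⇒ p = 1/3, and the value is (-1)·(1/3) − 1 = -4/3.
For Player II: with q = P(b2), equating Up's and Down's payoffs gives −8q + 6 = 4q − 5 ⇒ q = 11/12.

-4/3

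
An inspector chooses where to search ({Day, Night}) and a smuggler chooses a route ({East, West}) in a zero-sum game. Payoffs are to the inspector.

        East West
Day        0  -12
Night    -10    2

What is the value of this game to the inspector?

Row minima: Day → -12, Night → -10; maximin = -10.
Column maxima: East → 0, West → 2; minimax = 0.
-10 ≠ 0, so there is no saddle point; optimal play is mixed.
Let the inspector play Day with probability p. Expected payoff against East: 0p + (-10)(1−p) = 10p − 10; against West: (-12)p + 2(1−p) = −14p + 2.
Setting these equal: 10p − 10 = −14p + 2 ⇒ 24p = 12 ⇒ p = 1/2, and the value is (10)·(1/2) − 10 = -5.
For the smuggler: with q = P(East), equating Day's and Night's payoffs gives 12q − 12 = −12q + 2 ⇒ q = 7/12.

-5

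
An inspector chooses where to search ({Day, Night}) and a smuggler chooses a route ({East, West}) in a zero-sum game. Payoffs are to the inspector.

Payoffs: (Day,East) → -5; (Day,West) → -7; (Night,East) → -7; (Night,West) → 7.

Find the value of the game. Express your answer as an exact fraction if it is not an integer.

Row minima: Day → -7, Night → -7; maximin = -7.
Column maxima: East → -5, West → 7; minimax = -5.
-7 ≠ -5, so there is no saddle point; optimal play is mixed.
Let the inspector play Day with probability p. Expected payoff against East: (-5)p + (-7)(1−p) = 2p − 7; against West: (-7)p + 7(1−p) = −14p + 7.
Setting these equal: 2p − 7 = −14p + 7 ⇒ 16p = 14 ⇒ p = 7/8, and the value is (2)·(7/8) − 7 = -21/4.
For the smuggler: with q = P(East), equating Day's and Night's payoffs gives 2q − 7 = −14q + 7 ⇒ q = 7/8.

-21/4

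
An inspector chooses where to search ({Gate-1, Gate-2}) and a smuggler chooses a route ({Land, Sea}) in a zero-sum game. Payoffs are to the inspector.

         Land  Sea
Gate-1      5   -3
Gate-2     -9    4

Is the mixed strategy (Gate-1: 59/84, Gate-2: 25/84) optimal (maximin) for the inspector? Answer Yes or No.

No

Against Land this mix gives (59/84)·5 + (25/84)·(-9) = 5/6.
Against Sea this mix gives (59/84)·(-3) + (25/84)·4 = -11/12.
The smuggler will play Sea, holding the inspector to -11/12. Shifting weight toward the row that does better against Sea would raise this floor (the equalizing mix achieves -1/3 against both Sea and Land), so the proposed strategy is not optimal.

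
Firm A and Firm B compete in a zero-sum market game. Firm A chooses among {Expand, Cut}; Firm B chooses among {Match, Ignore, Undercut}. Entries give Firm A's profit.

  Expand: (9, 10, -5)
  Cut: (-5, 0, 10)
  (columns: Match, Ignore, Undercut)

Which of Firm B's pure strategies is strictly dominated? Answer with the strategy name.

Match holds Firm A's payoff strictly below Ignore in every row: 9 < 10, -5 < 0.
So Ignore is strictly dominated for Firm B.

Ignore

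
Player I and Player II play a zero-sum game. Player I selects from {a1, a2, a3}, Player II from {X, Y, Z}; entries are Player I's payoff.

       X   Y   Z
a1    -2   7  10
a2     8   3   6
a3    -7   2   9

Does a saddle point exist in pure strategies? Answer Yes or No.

Row minima: a1 → -2, a2 → 3, a3 → -7; maximin = 3.
Column maxima: X → 8, Y → 7, Z → 10; minimax = 7.
3 ≠ 7, so no pure-strategy equilibrium exists.

No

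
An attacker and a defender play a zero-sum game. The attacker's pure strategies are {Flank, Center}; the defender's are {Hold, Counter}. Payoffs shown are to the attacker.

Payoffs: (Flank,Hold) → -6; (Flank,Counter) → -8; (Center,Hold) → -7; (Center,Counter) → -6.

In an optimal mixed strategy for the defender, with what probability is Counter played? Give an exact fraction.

1/3

Row minima: Flank → -8, Center → -7; maximin = -7.
Column maxima: Hold → -6, Counter → -6; minimax = -6.
-7 ≠ -6, so there is no saddle point; optimal play is mixed.
Let the attacker play Flank with probability p. Expected payoff against Hold: (-6)p + (-7)(1−p) = p − 7; against Counter: (-8)p + (-6)(1−p) = −2p − 6.
Setting these equal: p − 7 = −2p − 6 ⇒ 3p = 1 ⇒ p = 1/3, and the value is (1)·(1/3) − 7 = -20/3.
For the defender: with q = P(Hold), equating Flank's and Center's payoffs gives 2q − 8 = −q − 6 ⇒ q = 2/3.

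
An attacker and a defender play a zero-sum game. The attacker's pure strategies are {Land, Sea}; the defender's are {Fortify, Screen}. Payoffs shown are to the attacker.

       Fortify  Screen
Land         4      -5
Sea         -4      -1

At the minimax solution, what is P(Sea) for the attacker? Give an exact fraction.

3/4

Row minima: Land → -5, Sea → -4; maximin = -4.
Column maxima: Fortify → 4, Screen → -1; minimax = -1.
-4 ≠ -1, so there is no saddle point; optimal play is mixed.
Let the attacker play Land with probability p. Expected payoff against Fortify: 4p + (-4)(1−p) = 8p − 4; against Screen: (-5)p + (-1)(1−p) = −4p − 1.
Setting these equal: 8p − 4 = −4p − 1 ⇒ 12p = 3 ⇒ p = 1/4, and the value is (8)·(1/4) − 4 = -2.
For the defender: with q = P(Fortify), equating Land's and Sea's payoffs gives 9q − 5 = −3q − 1 ⇒ q = 1/3.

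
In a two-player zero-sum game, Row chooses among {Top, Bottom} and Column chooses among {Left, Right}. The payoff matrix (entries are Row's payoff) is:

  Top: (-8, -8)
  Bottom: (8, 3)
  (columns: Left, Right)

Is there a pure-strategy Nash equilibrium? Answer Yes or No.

Yes

Row minima: Top → -8, Bottom → 3; maximin = 3.
Column maxima: Left → 8, Right → 3; minimax = 3.
maximin = minimax = 3, so a saddle point exists.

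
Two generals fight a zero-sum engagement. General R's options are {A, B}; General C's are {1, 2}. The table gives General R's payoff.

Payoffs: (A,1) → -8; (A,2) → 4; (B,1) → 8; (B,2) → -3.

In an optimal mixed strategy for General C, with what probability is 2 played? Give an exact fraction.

Row minima: A → -8, B → -3; maximin = -3.
Column maxima: 1 → 8, 2 → 4; minimax = 4.
-3 ≠ 4, so there is no saddle point; optimal play is mixed.
Let General R play A with probability p. Expected payoff against 1: (-8)p + 8(1−p) = −16p + 8; against 2: 4p + (-3)(1−p) = 7p − 3.
Setting these equal: −16p + 8 = 7p − 3 ⇒ −23p = -11 ⇒ p = 11/23, and the value is (-16)·(11/23) + 8 = 8/23.
For General C: with q = P(1), equating A's and B's payoffs gives −12q + 4 = 11q − 3 ⇒ q = 7/23.

16/23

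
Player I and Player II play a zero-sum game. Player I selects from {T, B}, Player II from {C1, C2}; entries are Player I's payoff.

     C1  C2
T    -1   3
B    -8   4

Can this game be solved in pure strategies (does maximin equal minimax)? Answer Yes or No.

Yes

Row minima: T → -1, B → -8; maximin = -1.
Column maxima: C1 → -1, C2 → 4; minimax = -1.
maximin = minimax = -1, so a saddle point exists.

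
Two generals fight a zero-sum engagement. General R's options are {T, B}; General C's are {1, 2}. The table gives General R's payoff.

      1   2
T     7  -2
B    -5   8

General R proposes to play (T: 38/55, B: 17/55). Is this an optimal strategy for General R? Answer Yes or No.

No

Against 1 this mix gives (38/55)·7 + (17/55)·(-5) = 181/55.
Against 2 this mix gives (38/55)·(-2) + (17/55)·8 = 12/11.
General C will play 2, holding General R to 12/11. Shifting weight toward the row that does better against 2 would raise this floor (the equalizing mix achieves 23/11 against both 2 and 1), so the proposed strategy is not optimal.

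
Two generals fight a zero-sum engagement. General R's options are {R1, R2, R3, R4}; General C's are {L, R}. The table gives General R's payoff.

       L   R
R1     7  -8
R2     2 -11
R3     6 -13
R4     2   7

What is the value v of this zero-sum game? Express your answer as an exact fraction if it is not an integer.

13/4

Row minima: R1 → -8, R2 → -11, R3 → -13, R4 → 2; maximin = 2.
Column maxima: L → 7, R → 7; minimax = 7.
2 ≠ 7, so there is no saddle point; optimal play is mixed.
R2 is strictly dominated by R1, so General R never plays it.
R3 is strictly dominated by R1, so General R never plays it.
On the remaining 2×2 (R1, R4 vs L, R):
Let General R play R1 with probability p. Expected payoff against L: 7p + 2(1−p) = 5p + 2; against R: (-8)p + 7(1−p) = −15p + 7.
Setting these equal: 5p + 2 = −15p + 7 ⇒ 20p = 5 ⇒ p = 1/4, and the value is (5)·(1/4) + 2 = 13/4.
For General C: with q = P(L), equating R1's and R4's payoffs gives 15q − 8 = −5q + 7 ⇒ q = 3/4.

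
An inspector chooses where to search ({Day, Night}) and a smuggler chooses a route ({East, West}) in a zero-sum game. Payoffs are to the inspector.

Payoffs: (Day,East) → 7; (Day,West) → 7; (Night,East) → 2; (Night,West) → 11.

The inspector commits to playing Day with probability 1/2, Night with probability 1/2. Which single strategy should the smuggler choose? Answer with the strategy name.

If the smuggler plays East, the inspector's expected payoff is (1/2)·7 + (1/2)·2 = 9/2.
If the smuggler plays West, the inspector's expected payoff is (1/2)·7 + (1/2)·11 = 9.
The smuggler minimizes the inspector's payoff; the smallest is 9/2, so the best response is East.

East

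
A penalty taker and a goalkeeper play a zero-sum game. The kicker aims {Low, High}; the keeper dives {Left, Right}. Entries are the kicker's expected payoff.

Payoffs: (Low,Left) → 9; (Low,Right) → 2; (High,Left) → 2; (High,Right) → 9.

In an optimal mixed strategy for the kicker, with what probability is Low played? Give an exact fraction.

Row minima: Low → 2, High → 2; maximin = 2.
Column maxima: Left → 9, Right → 9; minimax = 9.
2 ≠ 9, so there is no saddle point; optimal play is mixed.
Let the kicker play Low with probability p. Expected payoff against Left: 9p + 2(1−p) = 7p + 2; against Right: 2p + 9(1−p) = −7p + 9.
Setting these equal: 7p + 2 = −7p + 9 ⇒ 14p = 7 ⇒ p = 1/2, and the value is (7)·(1/2) + 2 = 11/2.
For the keeper: with q = P(Left), equating Low's and High's payoffs gives 7q + 2 = −7q + 9 ⇒ q = 1/2.

1/2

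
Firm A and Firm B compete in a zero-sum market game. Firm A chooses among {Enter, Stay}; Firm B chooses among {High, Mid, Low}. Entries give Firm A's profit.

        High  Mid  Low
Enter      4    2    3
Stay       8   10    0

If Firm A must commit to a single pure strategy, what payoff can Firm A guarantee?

Row minima: Enter → 2, Stay → 0.
The best of these is 2.

2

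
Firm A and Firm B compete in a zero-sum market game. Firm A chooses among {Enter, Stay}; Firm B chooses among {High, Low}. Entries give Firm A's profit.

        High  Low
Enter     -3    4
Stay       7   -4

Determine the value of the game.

Row minima: Enter → -3, Stay → -4; maximin = -3.
Column maxima: High → 7, Low → 4; minimax = 4.
-3 ≠ 4, so there is no saddle point; optimal play is mixed.
Let Firm A play Enter with probability p. Expected payoff against High: (-3)p + 7(1−p) = −10p + 7; against Low: 4p + (-4)(1−p) = 8p − 4.
Setting these equal: −10p + 7 = 8p − 4 ⇒ −18p = -11 ⇒ p = 11/18, and the value is (-10)·(11/18) + 7 = 8/9.
For Firm B: with q = P(High), equating Enter's and Stay's payoffs gives −7q + 4 = 11q − 4 ⇒ q = 4/9.

8/9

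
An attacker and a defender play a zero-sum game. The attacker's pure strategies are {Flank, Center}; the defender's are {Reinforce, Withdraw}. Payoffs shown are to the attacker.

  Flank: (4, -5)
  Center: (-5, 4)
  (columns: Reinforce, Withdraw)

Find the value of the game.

Row minima: Flank → -5, Center → -5; maximin = -5.
Column maxima: Reinforce → 4, Withdraw → 4; minimax = 4.
-5 ≠ 4, so there is no saddle point; optimal play is mixed.
Let the attacker play Flank with probability p. Expected payoff against Reinforce: 4p + (-5)(1−p) = 9p − 5; against Withdraw: (-5)p + 4(1−p) = −9p + 4.
Setting these equal: 9p − 5 = −9p + 4 ⇒ 18p = 9 ⇒ p = 1/2, and the value is (9)·(1/2) − 5 = -1/2.
For the defender: with q = P(Reinforce), equating Flank's and Center's payoffs gives 9q − 5 = −9q + 4 ⇒ q = 1/2.

-1/2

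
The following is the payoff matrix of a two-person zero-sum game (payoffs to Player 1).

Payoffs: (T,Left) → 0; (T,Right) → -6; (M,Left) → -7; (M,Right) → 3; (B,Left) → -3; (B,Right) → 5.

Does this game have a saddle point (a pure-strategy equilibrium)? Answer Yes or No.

No

Row minima: T → -6, M → -7, B → -3; maximin = -3.
Column maxima: Left → 0, Right → 5; minimax = 0.
-3 ≠ 0, so no pure-strategy equilibrium exists.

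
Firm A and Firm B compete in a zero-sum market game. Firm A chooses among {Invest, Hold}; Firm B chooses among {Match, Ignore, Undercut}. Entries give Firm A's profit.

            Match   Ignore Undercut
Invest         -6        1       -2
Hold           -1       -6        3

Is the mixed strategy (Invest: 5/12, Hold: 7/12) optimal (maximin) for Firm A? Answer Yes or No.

Against Match this mix gives (5/12)·(-6) + (7/12)·(-1) = -37/12.
Against Ignore this mix gives (5/12)·1 + (7/12)·(-6) = -37/12.
Against Undercut this mix gives (5/12)·(-2) + (7/12)·3 = 11/12.
All of Firm B's active replies (Match, Ignore) yield -37/12, and no column does worse for Firm A. The mix makes Firm B indifferent and guarantees -37/12, so it is optimal.

Yes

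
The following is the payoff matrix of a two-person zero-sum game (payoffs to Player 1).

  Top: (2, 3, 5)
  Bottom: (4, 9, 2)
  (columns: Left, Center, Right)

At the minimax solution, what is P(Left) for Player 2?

Row minima: Top → 2, Bottom → 2; maximin = 2.
Column maxima: Left → 4, Center → 9, Right → 5; minimax = 4.
2 ≠ 4, so there is no saddle point; optimal play is mixed.
Center is strictly dominated by Left (it gives Player 1 strictly more in every row), so Player 2 never plays it.
On the remaining 2×2 (Top, Bottom vs Left, Right):
Let Player 1 play Top with probability p. Expected payoff against Left: 2p + 4(1−p) = −2p + 4; against Right: 5p + 2(1−p) = 3p + 2.
Setting these equal: −2p + 4 = 3p + 2 ⇒ −5p = -2 ⇒ p = 2/5, and the value is (-2)·(2/5) + 4 = 16/5.
For Player 2: with q = P(Left), equating Top's and Bottom's payoffs gives −3q + 5 = 2q + 2 ⇒ q = 3/5.

3/5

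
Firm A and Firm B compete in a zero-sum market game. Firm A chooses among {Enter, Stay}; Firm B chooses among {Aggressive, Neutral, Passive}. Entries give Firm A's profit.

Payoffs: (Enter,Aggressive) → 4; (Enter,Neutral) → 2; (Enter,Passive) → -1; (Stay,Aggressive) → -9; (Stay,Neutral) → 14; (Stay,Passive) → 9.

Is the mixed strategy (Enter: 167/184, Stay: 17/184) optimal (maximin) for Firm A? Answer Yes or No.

Against Aggressive this mix gives (167/184)·4 + (17/184)·(-9) = 515/184.
Against Neutral this mix gives (167/184)·2 + (17/184)·14 = 143/46.
Against Passive this mix gives (167/184)·(-1) + (17/184)·9 = -7/92.
Firm B will play Passive, holding Firm A to -7/92. Shifting weight toward the row that does better against Passive would raise this floor (the equalizing mix achieves 27/23 against both Passive and Aggressive), so the proposed strategy is not optimal.

No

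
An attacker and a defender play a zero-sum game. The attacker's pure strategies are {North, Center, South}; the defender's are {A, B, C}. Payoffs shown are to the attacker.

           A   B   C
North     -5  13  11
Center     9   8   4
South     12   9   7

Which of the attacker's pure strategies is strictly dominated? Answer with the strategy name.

Center

South gives a strictly higher payoff than Center against every column: 12 > 9, 9 > 8, 7 > 4.
So Center is strictly dominated and the attacker never plays it.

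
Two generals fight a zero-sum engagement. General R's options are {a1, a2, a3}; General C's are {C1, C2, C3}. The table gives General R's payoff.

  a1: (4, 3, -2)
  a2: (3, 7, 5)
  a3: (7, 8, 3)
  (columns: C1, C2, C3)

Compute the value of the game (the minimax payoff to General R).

13/3

Row minima: a1 → -2, a2 → 3, a3 → 3; maximin = 3.
Column maxima: C1 → 7, C2 → 8, C3 → 5; minimax = 5.
3 ≠ 5, so there is no saddle point; optimal play is mixed.
a1 is strictly dominated by a3, so General R never plays it.
With a1 eliminated, C2 is strictly dominated by C1 (it gives General R strictly more in every remaining row), so General C never plays it.
On the remaining 2×2 (a2, a3 vs C1, C3):
Let General R play a2 with probability p. Expected payoff against C1: 3p + 7(1−p) = −4p + 7; against C3: 5p + 3(1−p) = 2p + 3.
Setting these equal: −4p + 7 = 2p + 3 ⇒ −6p = -4 ⇒ p = 2/3, and the value is (-4)·(2/3) + 7 = 13/3.
For General C: with q = P(C1), equating a2's and a3's payoffs gives −2q + 5 = 4q + 3 ⇒ q = 1/3.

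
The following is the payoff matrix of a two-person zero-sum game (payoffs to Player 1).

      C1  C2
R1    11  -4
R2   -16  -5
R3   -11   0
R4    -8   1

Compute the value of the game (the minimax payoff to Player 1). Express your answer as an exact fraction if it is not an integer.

-7/8

Row minima: R1 → -4, R2 → -16, R3 → -11, R4 → -8; maximin = -4.
Column maxima: C1 → 11, C2 → 1; minimax = 1.
-4 ≠ 1, so there is no saddle point; optimal play is mixed.
R2 is strictly dominated by R1, so Player 1 never plays it.
R3 is strictly dominated by R4, so Player 1 never plays it.
On the remaining 2×2 (R1, R4 vs C1, C2):
Let Player 1 play R1 with probability p. Expected payoff against C1: 11p + (-8)(1−p) = 19p − 8; against C2: (-4)p + 1(1−p) = −5p + 1.
Setting these equal: 19p − 8 = −5p + 1 ⇒ 24p = 9 ⇒ p = 3/8, and the value is (19)·(3/8) − 8 = -7/8.
For Player 2: with q = P(C1), equating R1's and R4's payoffs gives 15q − 4 = −9q + 1 ⇒ q = 5/24.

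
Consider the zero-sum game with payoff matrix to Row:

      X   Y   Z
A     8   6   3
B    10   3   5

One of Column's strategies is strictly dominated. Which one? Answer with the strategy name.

X

Y holds Row's payoff strictly below X in every row: 6 < 8, 3 < 10.
So X is strictly dominated for Column.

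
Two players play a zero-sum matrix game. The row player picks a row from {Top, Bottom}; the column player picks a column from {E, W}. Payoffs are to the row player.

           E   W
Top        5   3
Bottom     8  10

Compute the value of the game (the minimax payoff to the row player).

8

Row minima: Top → 3, Bottom → 8; maximin = 8.
Column maxima: E → 8, W → 10; minimax = 8.
Since maximin = minimax = 8, there is a saddle point and the value is 8.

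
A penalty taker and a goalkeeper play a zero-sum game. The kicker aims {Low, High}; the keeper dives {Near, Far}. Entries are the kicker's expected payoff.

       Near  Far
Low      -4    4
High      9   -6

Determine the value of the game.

12/23

Row minima: Low → -4, High → -6; maximin = -4.
Column maxima: Near → 9, Far → 4; minimax = 4.
-4 ≠ 4, so there is no saddle point; optimal play is mixed.
Let the kicker play Low with probability p. Expected payoff against Near: (-4)p + 9(1−p) = −13p + 9; against Far: 4p + (-6)(1−p) = 10p − 6.
Setting these equal: −13p + 9 = 10p − 6 ⇒ −23p = -15 ⇒ p = 15/23, and the value is (-13)·(15/23) + 9 = 12/23.
For the keeper: with q = P(Near), equating Low's and High's payoffs gives −8q + 4 = 15q − 6 ⇒ q = 10/23.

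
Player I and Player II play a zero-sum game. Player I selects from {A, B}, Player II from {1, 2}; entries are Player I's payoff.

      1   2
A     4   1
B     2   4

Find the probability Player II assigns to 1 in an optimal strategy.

Row minima: A → 1, B → 2; maximin = 2.
Column maxima: 1 → 4, 2 → 4; minimax = 4.
2 ≠ 4, so there is no saddle point; optimal play is mixed.
Let Player I play A with probability p. Expected payoff against 1: 4p + 2(1−p) = 2p + 2; against 2: 1p + 4(1−p) = −3p + 4.
Setting these equal: 2p + 2 = −3p + 4 ⇒ 5p = 2 ⇒ p = 2/5, and the value is (2)·(2/5) + 2 = 14/5.
For Player II: with q = P(1), equating A's and B's payoffs gives 3q + 1 = −2q + 4 ⇒ q = 3/5.

3/5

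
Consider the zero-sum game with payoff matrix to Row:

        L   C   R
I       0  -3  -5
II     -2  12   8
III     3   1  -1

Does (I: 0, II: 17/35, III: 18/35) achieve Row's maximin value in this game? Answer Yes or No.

No

Against L this mix gives (17/35)·(-2) + (18/35)·3 = 4/7.
Against C this mix gives (17/35)·12 + (18/35)·1 = 222/35.
Against R this mix gives (17/35)·8 + (18/35)·(-1) = 118/35.
Column will play L, holding Row to 4/7. Shifting weight toward the row that does better against L would raise this floor (the equalizing mix achieves 11/7 against both L and R), so the proposed strategy is not optimal.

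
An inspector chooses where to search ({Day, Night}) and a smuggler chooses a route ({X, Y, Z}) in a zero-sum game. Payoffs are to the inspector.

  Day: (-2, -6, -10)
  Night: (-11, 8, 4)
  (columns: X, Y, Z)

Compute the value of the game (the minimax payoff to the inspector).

-118/23

Row minima: Day → -10, Night → -11; maximin = -10.
Column maxima: X → -2, Y → 8, Z → 4; minimax = -2.
-10 ≠ -2, so there is no saddle point; optimal play is mixed.
Y is strictly dominated by Z (it gives the inspector strictly more in every row), so the smuggler never plays it.
On the remaining 2×2 (Day, Night vs X, Z):
Let the inspector play Day with probability p. Expected payoff against X: (-2)p + (-11)(1−p) = 9p − 11; against Z: (-10)p + 4(1−p) = −14p + 4.
Setting these equal: 9p − 11 = −14p + 4 ⇒ 23p = 15 ⇒ p = 15/23, and the value is (9)·(15/23) − 11 = -118/23.
For the smuggler: with q = P(X), equating Day's and Night's payoffs gives 8q − 10 = −15q + 4 ⇒ q = 14/23.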